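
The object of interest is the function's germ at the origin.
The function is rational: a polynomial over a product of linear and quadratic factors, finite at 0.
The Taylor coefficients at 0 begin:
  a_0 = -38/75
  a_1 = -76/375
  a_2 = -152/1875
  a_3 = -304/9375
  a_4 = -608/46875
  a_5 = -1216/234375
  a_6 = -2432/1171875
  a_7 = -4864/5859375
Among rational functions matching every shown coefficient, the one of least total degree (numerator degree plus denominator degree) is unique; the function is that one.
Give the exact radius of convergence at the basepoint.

The radius of convergence is 5/2.

No rational of total degree below 1 reproduces all 8 coefficients; solving the [0/1] Pade equations on them gives f(ν) = 19/(15*(ν - 5/2)), whose expansion matches every shown term.
Denominator factor (ν - 5/2): pole of order 1 at 5/2, modulus 5/2.
The radius of convergence is the smallest modulus among the singular points: 5/2.


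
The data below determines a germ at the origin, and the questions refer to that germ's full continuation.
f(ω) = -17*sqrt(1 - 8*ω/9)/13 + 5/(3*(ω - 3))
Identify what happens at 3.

The point is a pole of order 1.

The denominator factor ω - 3 vanishes at 3 and appears to the power 1; the numerator there equals 5/3, nonzero, and no other factor vanishes.
The branch terms are analytic at this point.
Hence a pole whose order is the multiplicity, 1.


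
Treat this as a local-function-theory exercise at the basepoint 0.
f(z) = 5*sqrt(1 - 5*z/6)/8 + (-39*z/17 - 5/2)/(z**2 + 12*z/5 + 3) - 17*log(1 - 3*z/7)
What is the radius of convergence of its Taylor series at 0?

The radius of convergence is 6/5.

Denominator factor (z**2 + 12*z/5 + 3): discriminant -156/25, complex-conjugate roots (-6/5) + ((1/5)*sqrt(39))*i and (-6/5) - ((1/5)*sqrt(39))*i; poles of order 1, moduli sqrt(3) and sqrt(3).
Branch term (5/8)*sqrt(1 - z/(6/5)): its argument vanishes at z = 6/5, a square-root branch point, modulus 6/5.
Branch term (-17)*log(1 - z/(7/3)): its argument vanishes at z = 7/3, a logarithmic branch point, modulus 7/3.
The radius of convergence is the smallest modulus among the singular points: 6/5.


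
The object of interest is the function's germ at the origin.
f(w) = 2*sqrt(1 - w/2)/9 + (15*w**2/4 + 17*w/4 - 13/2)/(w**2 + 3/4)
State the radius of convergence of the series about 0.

The radius of convergence is (1/2)*sqrt(3).

Denominator factor (w**2 + 3/4): discriminant -3, complex-conjugate roots ((1/2)*sqrt(3))*i and -((1/2)*sqrt(3))*i; poles of order 1, moduli (1/2)*sqrt(3) and (1/2)*sqrt(3).
Branch term (2/9)*sqrt(1 - w/(2)): its argument vanishes at w = 2, a square-root branch point, modulus 2.
The radius of convergence is the smallest modulus among the singular points: (1/2)*sqrt(3).


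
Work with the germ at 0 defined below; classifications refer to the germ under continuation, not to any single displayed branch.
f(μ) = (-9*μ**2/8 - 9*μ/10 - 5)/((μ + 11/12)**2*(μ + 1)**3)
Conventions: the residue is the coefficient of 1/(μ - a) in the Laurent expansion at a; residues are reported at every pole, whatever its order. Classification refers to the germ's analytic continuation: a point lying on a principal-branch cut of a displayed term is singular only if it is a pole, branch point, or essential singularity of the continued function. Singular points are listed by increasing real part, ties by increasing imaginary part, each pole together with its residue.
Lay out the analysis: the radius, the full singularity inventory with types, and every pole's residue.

Radius of convergence at 0: 11/12.
At -1: a pole of order 3; residue -1602666/5.
At -11/12: a pole of order 2; residue 1602666/5.

Denominator factor (μ + 11/12)^2: pole of order 2 at -11/12, modulus 11/12.
Denominator factor (μ + 1)^3: pole of order 3 at -1, modulus 1.
The radius of convergence is the smallest modulus among the singular points: 11/12.
At the order-3 pole -1 set g(μ) = (μ - (-1))^3*f(μ) = (-9*μ**2/8 - 9*μ/10 - 5)/(μ + 11/12)**2.
Order-3 pole: residue = g''(a)/2; g''(-1) = -3205332/5, so the residue is -1602666/5.
At the order-2 pole -11/12 set g(μ) = (μ - (-11/12))^2*f(μ) = (-9*μ**2/8 - 9*μ/10 - 5)/(μ + 1)**3.
Order-2 pole: residue = g'(a); g'(-11/12) = 1602666/5, so the residue is 1602666/5.
List the singular points by increasing real part (a conjugate pair: the negative imaginary part first).


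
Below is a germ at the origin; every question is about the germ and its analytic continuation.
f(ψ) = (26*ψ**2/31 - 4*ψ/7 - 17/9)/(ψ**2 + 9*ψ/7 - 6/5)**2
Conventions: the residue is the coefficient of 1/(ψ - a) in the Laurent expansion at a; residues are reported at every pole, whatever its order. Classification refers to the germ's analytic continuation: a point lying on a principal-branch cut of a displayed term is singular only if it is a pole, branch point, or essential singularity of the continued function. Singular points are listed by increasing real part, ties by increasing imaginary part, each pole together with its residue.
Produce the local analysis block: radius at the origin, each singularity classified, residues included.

Denominator factor (ψ**2 + 9*ψ/7 - 6/5)^2: discriminant 1581/245, real irrational roots -9/14 + (1/70)*sqrt(7905) and -9/14 - (1/70)*sqrt(7905); poles of order 2, moduli -9/14 + (1/70)*sqrt(7905) and 9/14 + (1/70)*sqrt(7905).
The radius of convergence is the smallest modulus among the singular points: -9/14 + (1/70)*sqrt(7905).
The factor ψ**2 + 9*ψ/7 - 6/5 splits as (ψ - a)(ψ - a') with a = -9/14 - (1/70)*sqrt(7905), a' = -9/14 + (1/70)*sqrt(7905). At the order-2 pole a set g(ψ) = (ψ - a)^2*f(ψ) = [26*ψ**2/31 - 4*ψ/7 - 17/9] / (ψ - a')^2.
Order-2 pole: residue = g'(a); g'(-9/14 - (1/70)*sqrt(7905)) = -(2419214/697377519)*sqrt(7905), so the residue is -(2419214/697377519)*sqrt(7905).
The factor ψ**2 + 9*ψ/7 - 6/5 splits as (ψ - a)(ψ - a') with a = -9/14 + (1/70)*sqrt(7905), a' = -9/14 - (1/70)*sqrt(7905). At the order-2 pole a set g(ψ) = (ψ - a)^2*f(ψ) = [26*ψ**2/31 - 4*ψ/7 - 17/9] / (ψ - a')^2.
Order-2 pole: residue = g'(a); g'(-9/14 + (1/70)*sqrt(7905)) = (2419214/697377519)*sqrt(7905), so the residue is (2419214/697377519)*sqrt(7905).
List the singular points by increasing real part (a conjugate pair: the negative imaginary part first).

Radius of convergence at 0: -9/14 + (1/70)*sqrt(7905).
At -9/14 - (1/70)*sqrt(7905): a pole of order 2; residue -(2419214/697377519)*sqrt(7905).
At -9/14 + (1/70)*sqrt(7905): a pole of order 2; residue (2419214/697377519)*sqrt(7905).


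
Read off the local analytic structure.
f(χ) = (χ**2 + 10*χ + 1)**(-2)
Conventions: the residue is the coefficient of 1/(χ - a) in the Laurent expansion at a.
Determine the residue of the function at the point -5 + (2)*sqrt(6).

The residue is -(1/1152)*sqrt(6).

The factor χ**2 + 10*χ + 1 splits as (χ - a)(χ - a') with a = -5 + (2)*sqrt(6), a' = -5 - (2)*sqrt(6). At the order-2 pole a set g(χ) = (χ - a)^2*f(χ) = [1] / (χ - a')^2.
Order-2 pole: residue = g'(a); g'(-5 + (2)*sqrt(6)) = -(1/1152)*sqrt(6), so the residue is -(1/1152)*sqrt(6).


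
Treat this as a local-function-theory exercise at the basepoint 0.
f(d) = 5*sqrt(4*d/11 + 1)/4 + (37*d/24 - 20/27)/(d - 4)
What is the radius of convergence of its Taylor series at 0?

The radius of convergence is 11/4.

Denominator factor (d - 4): pole of order 1 at 4, modulus 4.
Branch term (5/4)*sqrt(1 - d/(-11/4)): its argument vanishes at d = -11/4, a square-root branch point, modulus 11/4.
The radius of convergence is the smallest modulus among the singular points: 11/4.


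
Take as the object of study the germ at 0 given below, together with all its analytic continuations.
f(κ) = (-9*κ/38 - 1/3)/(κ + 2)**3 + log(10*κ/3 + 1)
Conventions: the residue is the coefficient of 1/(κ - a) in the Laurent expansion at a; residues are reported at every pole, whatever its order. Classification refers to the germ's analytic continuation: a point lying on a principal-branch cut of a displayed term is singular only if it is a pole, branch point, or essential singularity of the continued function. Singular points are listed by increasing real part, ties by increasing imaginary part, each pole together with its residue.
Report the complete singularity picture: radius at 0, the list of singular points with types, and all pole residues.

Radius of convergence at 0: 3/10.
At -2: a pole of order 3; residue 0.
At -3/10: a logarithmic branch point.

Denominator factor (κ + 2)^3: pole of order 3 at -2, modulus 2.
Branch term (1)*log(1 - κ/(-3/10)): its argument vanishes at κ = -3/10, a logarithmic branch point, modulus 3/10.
The radius of convergence is the smallest modulus among the singular points: 3/10.
The branch term is analytic at -2 and contributes nothing to the residue; only the rational part matters.
At the order-3 pole -2 set g(κ) = (κ - (-2))^3*(rational part) = -9*κ/38 - 1/3.
Order-3 pole: residue = g''(a)/2; g''(-2) = 0, so the residue is 0.
List the singular points by increasing real part (a conjugate pair: the negative imaginary part first).


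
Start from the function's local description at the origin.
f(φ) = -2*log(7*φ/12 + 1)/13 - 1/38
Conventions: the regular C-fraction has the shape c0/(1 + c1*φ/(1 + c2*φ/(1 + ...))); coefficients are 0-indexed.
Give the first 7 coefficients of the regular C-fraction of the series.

Taylor coefficients (expand at 0): a_0 = -1/38, a_1 = -7/78, a_2 = 49/1872, a_3 = -343/33696, a_4 = 2401/539136, a_5 = -16807/8087040, a_6 = 117649/116453376.
c0 = a_0 = -1/38. Peel one level at a time: if S = 1 + c*φ/S' with S'(0) = 1, then c is the φ-coefficient of S and S' = c*φ/(S - 1).
S_1 = c0/f = 1 + (-133/39)*φ + (51205/4056)*φ^2 + ...; c1 = -133/39.
S_2 = c1*φ/(S_1 - 1) = 1 + (385/104)*φ + (-49/1728)*φ^2 + ...; c2 = 385/104.
S_3 = c2*φ/(S_2 - 1) = 1 + (91/11880)*φ + (-153517/70567200)*φ^2 + ...; c3 = 91/11880.
S_4 = c3*φ/(S_3 - 1) = 1 + (1687/5940)*φ + (-49/2160)*φ^2 + ...; c4 = 1687/5940.
S_5 = c4*φ/(S_4 - 1) = 1 + (77/964)*φ + (-94325/5575776)*φ^2 + ...; c5 = 77/964.
S_6 = c5*φ/(S_5 - 1) = 1 + (1225/5784)*φ + ...; c6 = 1225/5784.

The regular C-fraction coefficients are [-1/38, -133/39, 385/104, 91/11880, 1687/5940, 77/964, 1225/5784].


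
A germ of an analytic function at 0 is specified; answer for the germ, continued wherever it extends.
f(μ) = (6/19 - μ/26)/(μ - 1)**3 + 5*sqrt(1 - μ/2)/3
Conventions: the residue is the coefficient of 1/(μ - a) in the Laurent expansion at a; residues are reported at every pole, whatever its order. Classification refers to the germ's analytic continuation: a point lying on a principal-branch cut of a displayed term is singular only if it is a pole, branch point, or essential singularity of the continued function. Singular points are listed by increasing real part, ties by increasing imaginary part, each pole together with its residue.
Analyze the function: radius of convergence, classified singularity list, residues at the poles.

Denominator factor (μ - 1)^3: pole of order 3 at 1, modulus 1.
Branch term (5/3)*sqrt(1 - μ/(2)): its argument vanishes at μ = 2, a square-root branch point, modulus 2.
The radius of convergence is the smallest modulus among the singular points: 1.
The branch term is analytic at 1 and contributes nothing to the residue; only the rational part matters.
At the order-3 pole 1 set g(μ) = (μ - (1))^3*(rational part) = 6/19 - μ/26.
Order-3 pole: residue = g''(a)/2; g''(1) = 0, so the residue is 0.
List the singular points by increasing real part (a conjugate pair: the negative imaginary part first).

Radius of convergence at 0: 1.
At 1: a pole of order 3; residue 0.
At 2: an algebraic (square-root) branch point.


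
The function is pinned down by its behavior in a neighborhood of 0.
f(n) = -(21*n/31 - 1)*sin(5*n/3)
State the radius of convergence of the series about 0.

The radius of convergence is infinite.

The factor -sin(5*n/3) is entire and contributes no finite singular point.
The polynomial part has no poles.
No finite singular points: the Taylor series at 0 converges everywhere.


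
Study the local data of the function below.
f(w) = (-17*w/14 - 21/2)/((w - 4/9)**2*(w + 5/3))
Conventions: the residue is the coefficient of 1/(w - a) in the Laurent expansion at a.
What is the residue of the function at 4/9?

The residue is 4806/2527.

At the order-2 pole 4/9 set g(w) = (w - (4/9))^2*f(w) = (-17*w/14 - 21/2)/(w + 5/3).
Order-2 pole: residue = g'(a); g'(4/9) = 4806/2527, so the residue is 4806/2527.


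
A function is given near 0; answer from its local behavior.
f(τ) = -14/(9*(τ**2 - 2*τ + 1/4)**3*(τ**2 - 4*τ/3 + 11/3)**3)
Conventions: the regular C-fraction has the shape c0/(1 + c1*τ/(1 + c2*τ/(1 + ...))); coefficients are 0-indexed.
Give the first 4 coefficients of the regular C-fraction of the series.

The regular C-fraction coefficients are [-2688/1331, -276/11, 9333/1012, -144208235/28334988].

Taylor coefficients (expand at 0): a_0 = -2688/1331, a_1 = -741888/14641, a_2 = -129499776/161051, a_3 = -18391360512/1771561.
c0 = a_0 = -2688/1331. Peel one level at a time: if S = 1 + c*τ/S' with S'(0) = 1, then c is the τ-coefficient of S and S' = c*τ/(S - 1).
S_1 = c0/f = 1 + (-276/11)*τ + (27999/121)*τ^2 + ...; c1 = -276/11.
S_2 = c1*τ/(S_1 - 1) = 1 + (9333/1012)*τ + (144208235/3072432)*τ^2 + ...; c2 = 9333/1012.
S_3 = c2*τ/(S_2 - 1) = 1 + (-144208235/28334988)*τ + ...; c3 = -144208235/28334988.


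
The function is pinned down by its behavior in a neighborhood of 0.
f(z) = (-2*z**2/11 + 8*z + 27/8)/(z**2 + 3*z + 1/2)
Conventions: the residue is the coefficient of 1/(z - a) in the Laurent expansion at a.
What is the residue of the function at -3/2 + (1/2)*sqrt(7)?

The factor z**2 + 3*z + 1/2 splits as (z - a)(z - a') with a = -3/2 + (1/2)*sqrt(7), a' = -3/2 - (1/2)*sqrt(7). At the order-1 pole a set g(z) = (z - a)*f(z) = [-2*z**2/11 + 8*z + 27/8] / (z - a').
Simple pole: residue = g(a) at a = -3/2 + (1/2)*sqrt(7), which is 47/11 - (823/616)*sqrt(7).

The residue is 47/11 - (823/616)*sqrt(7).


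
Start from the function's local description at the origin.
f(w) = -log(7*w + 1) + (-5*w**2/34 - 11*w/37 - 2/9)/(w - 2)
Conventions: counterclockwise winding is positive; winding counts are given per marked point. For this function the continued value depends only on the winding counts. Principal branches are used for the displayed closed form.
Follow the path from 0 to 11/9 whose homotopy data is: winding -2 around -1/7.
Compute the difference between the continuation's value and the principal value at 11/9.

The rational part is single-valued and drops out of the difference; each branch term changes only by its own monodromy.
(-1)*log(1 - w/(-1/7)): each positive loop around -1/7 adds 2*pi*i to the log, so winding -2 contributes (-1)*(-2)*2*pi*i = (4)*pi*i.
Summing the contributions at w = 11/9 gives (4)*pi*i.

Continued minus principal equals (4)*pi*i.


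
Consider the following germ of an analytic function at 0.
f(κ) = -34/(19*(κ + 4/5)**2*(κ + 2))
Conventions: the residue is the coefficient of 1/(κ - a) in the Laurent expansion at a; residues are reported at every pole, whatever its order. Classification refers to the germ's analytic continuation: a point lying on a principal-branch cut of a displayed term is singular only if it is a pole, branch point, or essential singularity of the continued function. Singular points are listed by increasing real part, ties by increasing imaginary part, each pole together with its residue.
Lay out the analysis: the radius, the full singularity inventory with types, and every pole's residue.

Denominator factor (κ + 2): pole of order 1 at -2, modulus 2.
Denominator factor (κ + 4/5)^2: pole of order 2 at -4/5, modulus 4/5.
The radius of convergence is the smallest modulus among the singular points: 4/5.
At the order-1 pole -2 set g(κ) = (κ - (-2))*f(κ) = -34/(19*(κ + 4/5)**2).
Simple pole: residue = g(a) at a = -2, which is -425/342.
At the order-2 pole -4/5 set g(κ) = (κ - (-4/5))^2*f(κ) = -34/(19*(κ + 2)).
Order-2 pole: residue = g'(a); g'(-4/5) = 425/342, so the residue is 425/342.
List the singular points by increasing real part (a conjugate pair: the negative imaginary part first).

Radius of convergence at 0: 4/5.
At -2: a pole of order 1; residue -425/342.
At -4/5: a pole of order 2; residue 425/342.


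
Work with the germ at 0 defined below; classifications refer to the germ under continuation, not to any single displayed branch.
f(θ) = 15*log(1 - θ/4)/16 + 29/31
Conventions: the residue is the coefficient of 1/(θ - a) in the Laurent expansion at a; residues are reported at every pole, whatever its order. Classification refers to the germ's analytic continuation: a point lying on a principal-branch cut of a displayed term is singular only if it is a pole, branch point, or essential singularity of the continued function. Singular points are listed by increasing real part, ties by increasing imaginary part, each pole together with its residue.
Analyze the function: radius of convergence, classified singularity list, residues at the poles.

Radius of convergence at 0: 4.
At 4: a logarithmic branch point.

Branch term (15/16)*log(1 - θ/(4)): its argument vanishes at θ = 4, a logarithmic branch point, modulus 4.
The radius of convergence is the smallest modulus among the singular points: 4.


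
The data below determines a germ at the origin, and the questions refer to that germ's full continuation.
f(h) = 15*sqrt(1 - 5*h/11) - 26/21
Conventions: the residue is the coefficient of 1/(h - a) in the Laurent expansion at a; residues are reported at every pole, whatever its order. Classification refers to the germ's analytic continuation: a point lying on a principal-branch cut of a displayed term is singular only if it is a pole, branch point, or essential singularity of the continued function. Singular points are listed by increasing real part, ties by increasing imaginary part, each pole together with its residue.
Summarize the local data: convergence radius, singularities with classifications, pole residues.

Radius of convergence at 0: 11/5.
At 11/5: an algebraic (square-root) branch point.

Branch term (15)*sqrt(1 - h/(11/5)): its argument vanishes at h = 11/5, a square-root branch point, modulus 11/5.
The radius of convergence is the smallest modulus among the singular points: 11/5.


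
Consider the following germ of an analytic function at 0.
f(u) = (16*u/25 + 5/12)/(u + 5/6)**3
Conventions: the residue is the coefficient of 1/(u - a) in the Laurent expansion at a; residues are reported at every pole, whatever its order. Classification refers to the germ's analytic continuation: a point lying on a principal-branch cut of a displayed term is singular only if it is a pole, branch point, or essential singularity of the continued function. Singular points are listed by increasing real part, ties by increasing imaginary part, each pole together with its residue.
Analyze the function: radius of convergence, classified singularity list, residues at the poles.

Radius of convergence at 0: 5/6.
At -5/6: a pole of order 3; residue 0.

Denominator factor (u + 5/6)^3: pole of order 3 at -5/6, modulus 5/6.
The radius of convergence is the smallest modulus among the singular points: 5/6.
At the order-3 pole -5/6 set g(u) = (u - (-5/6))^3*f(u) = 16*u/25 + 5/12.
Order-3 pole: residue = g''(a)/2; g''(-5/6) = 0, so the residue is 0.


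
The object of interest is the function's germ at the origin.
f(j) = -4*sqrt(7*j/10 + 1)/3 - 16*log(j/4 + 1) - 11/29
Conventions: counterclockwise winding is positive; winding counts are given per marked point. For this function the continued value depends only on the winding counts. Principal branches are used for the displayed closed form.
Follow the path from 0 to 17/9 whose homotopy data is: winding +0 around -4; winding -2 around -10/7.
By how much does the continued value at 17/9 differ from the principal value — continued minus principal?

Continued minus principal equals 0.

The rational part is single-valued and drops out of the difference; each branch term changes only by its own monodromy.
(-16)*log(1 - j/(-4)): winding 0 around -4, so this term returns to its principal value, contribution 0.
(-4/3)*sqrt(1 - j/(-10/7)): winding -2 is even, the square root returns to the same sheet, contribution 0.
Summing the contributions at j = 17/9 gives 0.


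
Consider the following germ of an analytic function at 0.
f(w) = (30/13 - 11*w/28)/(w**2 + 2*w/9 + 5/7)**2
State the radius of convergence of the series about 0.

The radius of convergence is (1/7)*sqrt(35).

Denominator factor (w**2 + 2*w/9 + 5/7)^2: discriminant -1592/567, complex-conjugate roots (-1/9) + ((1/63)*sqrt(2786))*i and (-1/9) - ((1/63)*sqrt(2786))*i; poles of order 2, moduli (1/7)*sqrt(35) and (1/7)*sqrt(35).
The radius of convergence is the smallest modulus among the singular points: (1/7)*sqrt(35).


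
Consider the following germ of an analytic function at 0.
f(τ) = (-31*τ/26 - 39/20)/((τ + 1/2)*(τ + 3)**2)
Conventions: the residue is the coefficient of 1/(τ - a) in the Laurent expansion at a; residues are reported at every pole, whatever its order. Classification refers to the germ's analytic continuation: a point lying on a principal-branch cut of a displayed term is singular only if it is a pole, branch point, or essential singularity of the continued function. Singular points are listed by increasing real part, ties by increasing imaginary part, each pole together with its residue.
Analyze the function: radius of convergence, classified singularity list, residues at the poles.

Denominator factor (τ + 1/2): pole of order 1 at -1/2, modulus 1/2.
Denominator factor (τ + 3)^2: pole of order 2 at -3, modulus 3.
The radius of convergence is the smallest modulus among the singular points: 1/2.
At the order-2 pole -3 set g(τ) = (τ - (-3))^2*f(τ) = (-31*τ/26 - 39/20)/(τ + 1/2).
Order-2 pole: residue = g'(a); g'(-3) = 352/1625, so the residue is 352/1625.
At the order-1 pole -1/2 set g(τ) = (τ - (-1/2))*f(τ) = (-31*τ/26 - 39/20)/(τ + 3)**2.
Simple pole: residue = g(a) at a = -1/2, which is -352/1625.
List the singular points by increasing real part (a conjugate pair: the negative imaginary part first).

Radius of convergence at 0: 1/2.
At -3: a pole of order 2; residue 352/1625.
At -1/2: a pole of order 1; residue -352/1625.


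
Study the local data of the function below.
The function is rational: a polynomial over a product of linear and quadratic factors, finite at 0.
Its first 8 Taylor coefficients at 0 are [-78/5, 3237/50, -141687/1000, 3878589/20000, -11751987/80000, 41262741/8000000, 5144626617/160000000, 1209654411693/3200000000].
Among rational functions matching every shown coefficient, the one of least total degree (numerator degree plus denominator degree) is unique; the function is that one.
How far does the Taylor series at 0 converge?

No rational of total degree below 4 reproduces all 8 coefficients; solving the [0/4] Pade equations on them gives f(ν) = -13/(3*(ν + 5/6)**2*(ν**2 + 7*ν/10 + 2/5)), whose expansion matches every shown term.
Denominator factor (ν**2 + 7*ν/10 + 2/5): discriminant -111/100, complex-conjugate roots (-7/20) + ((1/20)*sqrt(111))*i and (-7/20) - ((1/20)*sqrt(111))*i; poles of order 1, moduli (1/5)*sqrt(10) and (1/5)*sqrt(10).
Denominator factor (ν + 5/6)^2: pole of order 2 at -5/6, modulus 5/6.
The radius of convergence is the smallest modulus among the singular points: (1/5)*sqrt(10).

The radius of convergence is (1/5)*sqrt(10).


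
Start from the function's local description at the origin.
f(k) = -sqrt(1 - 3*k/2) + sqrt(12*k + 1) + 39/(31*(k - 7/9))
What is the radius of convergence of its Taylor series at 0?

Denominator factor (k - 7/9): pole of order 1 at 7/9, modulus 7/9.
Branch term (1)*sqrt(1 - k/(-1/12)): its argument vanishes at k = -1/12, a square-root branch point, modulus 1/12.
Branch term (-1)*sqrt(1 - k/(2/3)): its argument vanishes at k = 2/3, a square-root branch point, modulus 2/3.
The radius of convergence is the smallest modulus among the singular points: 1/12.

The radius of convergence is 1/12.


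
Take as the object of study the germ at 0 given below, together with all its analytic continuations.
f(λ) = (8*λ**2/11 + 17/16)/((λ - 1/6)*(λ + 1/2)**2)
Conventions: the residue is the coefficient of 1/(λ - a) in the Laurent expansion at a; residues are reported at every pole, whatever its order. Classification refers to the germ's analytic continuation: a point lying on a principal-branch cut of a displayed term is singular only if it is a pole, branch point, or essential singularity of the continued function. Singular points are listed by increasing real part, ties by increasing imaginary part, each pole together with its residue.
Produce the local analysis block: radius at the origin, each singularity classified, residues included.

Denominator factor (λ + 1/2)^2: pole of order 2 at -1/2, modulus 1/2.
Denominator factor (λ - 1/6): pole of order 1 at 1/6, modulus 1/6.
The radius of convergence is the smallest modulus among the singular points: 1/6.
At the order-2 pole -1/2 set g(λ) = (λ - (-1/2))^2*f(λ) = (8*λ**2/11 + 17/16)/(λ - 1/6).
Order-2 pole: residue = g'(a); g'(-1/2) = -1203/704, so the residue is -1203/704.
At the order-1 pole 1/6 set g(λ) = (λ - (1/6))*f(λ) = (8*λ**2/11 + 17/16)/(λ + 1/2)**2.
Simple pole: residue = g(a) at a = 1/6, which is 1715/704.
List the singular points by increasing real part (a conjugate pair: the negative imaginary part first).

Radius of convergence at 0: 1/6.
At -1/2: a pole of order 2; residue -1203/704.
At 1/6: a pole of order 1; residue 1715/704.


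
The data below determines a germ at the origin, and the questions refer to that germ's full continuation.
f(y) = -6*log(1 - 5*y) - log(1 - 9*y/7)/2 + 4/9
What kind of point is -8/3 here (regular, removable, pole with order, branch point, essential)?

The point is a regular point.

There is no denominator, hence no pole anywhere.
Branch term log(1 - y/(7/9)): argument at -8/3 is 31/7, nonzero, so -8/3 is not its branch point (a point on a principal cut is still regular for the continued germ).
Branch term log(1 - y/(1/5)): argument at -8/3 is 43/3, nonzero, so -8/3 is not its branch point (a point on a principal cut is still regular for the continued germ).
So the germ continues analytically to -8/3.


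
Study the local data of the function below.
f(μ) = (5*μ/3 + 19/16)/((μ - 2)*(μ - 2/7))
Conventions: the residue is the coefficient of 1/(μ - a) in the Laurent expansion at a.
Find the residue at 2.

At the order-1 pole 2 set g(μ) = (μ - (2))*f(μ) = (5*μ/3 + 19/16)/(μ - 2/7).
Simple pole: residue = g(a) at a = 2, which is 1519/576.

The residue is 1519/576.


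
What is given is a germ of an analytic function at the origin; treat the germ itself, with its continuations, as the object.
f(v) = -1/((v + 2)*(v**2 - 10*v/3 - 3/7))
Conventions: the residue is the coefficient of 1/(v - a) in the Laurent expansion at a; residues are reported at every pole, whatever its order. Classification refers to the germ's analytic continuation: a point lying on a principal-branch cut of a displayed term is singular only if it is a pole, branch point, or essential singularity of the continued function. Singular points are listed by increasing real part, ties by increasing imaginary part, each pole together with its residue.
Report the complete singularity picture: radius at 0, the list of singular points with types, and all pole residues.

Denominator factor (v**2 - 10*v/3 - 3/7): discriminant 808/63, real irrational roots 5/3 + (1/21)*sqrt(1414) and 5/3 - (1/21)*sqrt(1414); poles of order 1, moduli 5/3 + (1/21)*sqrt(1414) and -5/3 + (1/21)*sqrt(1414).
Denominator factor (v + 2): pole of order 1 at -2, modulus 2.
The radius of convergence is the smallest modulus among the singular points: -5/3 + (1/21)*sqrt(1414).
At the order-1 pole -2 set g(v) = (v - (-2))*f(v) = -1/(v**2 - 10*v/3 - 3/7).
Simple pole: residue = g(a) at a = -2, which is -21/215.
The factor v**2 - 10*v/3 - 3/7 splits as (v - a)(v - a') with a = 5/3 - (1/21)*sqrt(1414), a' = 5/3 + (1/21)*sqrt(1414). At the order-1 pole a set g(v) = (v - a)*f(v) = [-1/(v + 2)] / (v - a').
Simple pole: residue = g(a) at a = 5/3 - (1/21)*sqrt(1414), which is 21/430 + (231/86860)*sqrt(1414).
The factor v**2 - 10*v/3 - 3/7 splits as (v - a)(v - a') with a = 5/3 + (1/21)*sqrt(1414), a' = 5/3 - (1/21)*sqrt(1414). At the order-1 pole a set g(v) = (v - a)*f(v) = [-1/(v + 2)] / (v - a').
Simple pole: residue = g(a) at a = 5/3 + (1/21)*sqrt(1414), which is 21/430 - (231/86860)*sqrt(1414).
List the singular points by increasing real part (a conjugate pair: the negative imaginary part first).

Radius of convergence at 0: -5/3 + (1/21)*sqrt(1414).
At -2: a pole of order 1; residue -21/215.
At 5/3 - (1/21)*sqrt(1414): a pole of order 1; residue 21/430 + (231/86860)*sqrt(1414).
At 5/3 + (1/21)*sqrt(1414): a pole of order 1; residue 21/430 - (231/86860)*sqrt(1414).


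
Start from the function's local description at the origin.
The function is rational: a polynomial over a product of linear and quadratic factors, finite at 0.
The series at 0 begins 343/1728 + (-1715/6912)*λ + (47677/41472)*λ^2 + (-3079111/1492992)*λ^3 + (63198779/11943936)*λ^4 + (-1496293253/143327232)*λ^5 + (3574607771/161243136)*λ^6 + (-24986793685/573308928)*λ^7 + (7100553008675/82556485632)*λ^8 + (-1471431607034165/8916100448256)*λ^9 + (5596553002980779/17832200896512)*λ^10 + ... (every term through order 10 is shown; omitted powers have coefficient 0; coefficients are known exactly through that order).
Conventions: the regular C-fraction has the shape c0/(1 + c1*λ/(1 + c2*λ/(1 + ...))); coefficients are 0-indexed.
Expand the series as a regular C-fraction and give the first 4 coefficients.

The regular C-fraction coefficients are [343/1728, 5/4, 203/60, -71041/18270].

Taylor coefficients (read off): a_0 = 343/1728, a_1 = -1715/6912, a_2 = 47677/41472, a_3 = -3079111/1492992.
c0 = a_0 = 343/1728. Peel one level at a time: if S = 1 + c*λ/S' with S'(0) = 1, then c is the λ-coefficient of S and S' = c*λ/(S - 1).
S_1 = c0/f = 1 + (5/4)*λ + (-203/48)*λ^2 + ...; c1 = 5/4.
S_2 = c1*λ/(S_1 - 1) = 1 + (203/60)*λ + (71041/5400)*λ^2 + ...; c2 = 203/60.
S_3 = c2*λ/(S_2 - 1) = 1 + (-71041/18270)*λ + ...; c3 = -71041/18270.


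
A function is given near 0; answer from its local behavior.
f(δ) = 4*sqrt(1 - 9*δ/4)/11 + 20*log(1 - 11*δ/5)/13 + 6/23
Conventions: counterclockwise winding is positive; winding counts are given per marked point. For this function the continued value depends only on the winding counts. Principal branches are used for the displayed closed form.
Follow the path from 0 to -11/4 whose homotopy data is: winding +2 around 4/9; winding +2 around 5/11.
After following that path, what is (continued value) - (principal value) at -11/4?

The rational part is single-valued and drops out of the difference; each branch term changes only by its own monodromy.
(20/13)*log(1 - δ/(5/11)): each positive loop around 5/11 adds 2*pi*i to the log, so winding +2 contributes (20/13)*(2)*2*pi*i = (80/13)*pi*i.
(4/11)*sqrt(1 - δ/(4/9)): winding +2 is even, the square root returns to the same sheet, contribution 0.
Summing the contributions at δ = -11/4 gives (80/13)*pi*i.

Continued minus principal equals (80/13)*pi*i.


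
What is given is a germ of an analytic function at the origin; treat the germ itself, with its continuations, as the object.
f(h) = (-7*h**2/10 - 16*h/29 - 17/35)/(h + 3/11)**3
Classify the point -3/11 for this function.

The point is a pole of order 3.

The denominator factor h + 3/11 vanishes at -3/11 and appears to the power 3; the numerator there equals -19027/49126, nonzero, and no other factor vanishes.
Hence a pole whose order is the multiplicity, 3.


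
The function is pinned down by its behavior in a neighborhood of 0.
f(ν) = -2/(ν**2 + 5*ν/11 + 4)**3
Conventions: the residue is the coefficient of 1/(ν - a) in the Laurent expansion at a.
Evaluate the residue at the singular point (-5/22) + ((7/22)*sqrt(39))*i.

The residue is ((644204/332324811)*sqrt(39))*i.

The factor ν**2 + 5*ν/11 + 4 splits as (ν - a)(ν - a') with a = (-5/22) + ((7/22)*sqrt(39))*i, a' = (-5/22) - ((7/22)*sqrt(39))*i. At the order-3 pole a set g(ν) = (ν - a)^3*f(ν) = [-2] / (ν - a')^3.
Order-3 pole: residue = g''(a)/2; g''((-5/22) + ((7/22)*sqrt(39))*i) = ((1288408/332324811)*sqrt(39))*i, so the residue is ((644204/332324811)*sqrt(39))*i.


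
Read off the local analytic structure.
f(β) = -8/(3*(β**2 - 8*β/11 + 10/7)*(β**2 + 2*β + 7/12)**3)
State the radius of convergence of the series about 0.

Denominator factor (β**2 + 2*β + 7/12)^3: discriminant 5/3, real irrational roots -1 + (1/6)*sqrt(15) and -1 - (1/6)*sqrt(15); poles of order 3, moduli 1 - (1/6)*sqrt(15) and 1 + (1/6)*sqrt(15).
Denominator factor (β**2 - 8*β/11 + 10/7): discriminant -4392/847, complex-conjugate roots (4/11) + ((3/77)*sqrt(854))*i and (4/11) - ((3/77)*sqrt(854))*i; poles of order 1, moduli (1/7)*sqrt(70) and (1/7)*sqrt(70).
The radius of convergence is the smallest modulus among the singular points: 1 - (1/6)*sqrt(15).

The radius of convergence is 1 - (1/6)*sqrt(15).


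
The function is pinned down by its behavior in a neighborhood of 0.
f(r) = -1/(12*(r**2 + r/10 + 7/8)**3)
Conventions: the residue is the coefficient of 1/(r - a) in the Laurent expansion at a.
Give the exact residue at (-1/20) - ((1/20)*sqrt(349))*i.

The residue is -((50000/42508549)*sqrt(349))*i.

The factor r**2 + r/10 + 7/8 splits as (r - a)(r - a') with a = (-1/20) - ((1/20)*sqrt(349))*i, a' = (-1/20) + ((1/20)*sqrt(349))*i. At the order-3 pole a set g(r) = (r - a)^3*f(r) = [-1/12] / (r - a')^3.
Order-3 pole: residue = g''(a)/2; g''((-1/20) - ((1/20)*sqrt(349))*i) = -((100000/42508549)*sqrt(349))*i, so the residue is -((50000/42508549)*sqrt(349))*i.


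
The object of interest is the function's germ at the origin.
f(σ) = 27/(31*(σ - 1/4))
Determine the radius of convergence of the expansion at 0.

Denominator factor (σ - 1/4): pole of order 1 at 1/4, modulus 1/4.
The radius of convergence is the smallest modulus among the singular points: 1/4.

The radius of convergence is 1/4.


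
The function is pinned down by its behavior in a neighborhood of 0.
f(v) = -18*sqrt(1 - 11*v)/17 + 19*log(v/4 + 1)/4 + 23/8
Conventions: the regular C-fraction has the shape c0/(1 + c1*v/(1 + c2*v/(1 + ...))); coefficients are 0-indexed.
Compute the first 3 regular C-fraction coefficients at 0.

Taylor coefficients (expand at 0): a_0 = 247/136, a_1 = 1907/272, a_2 = 34525/2176.
c0 = a_0 = 247/136. Peel one level at a time: if S = 1 + c*v/S' with S'(0) = 1, then c is the v-coefficient of S and S' = c*v/(S - 1).
S_1 = c0/f = 1 + (-1907/494)*v + (6018921/976144)*v^2 + ...; c1 = -1907/494.
S_2 = c1*v/(S_1 - 1) = 1 + (6018921/3768232)*v + ...; c2 = 6018921/3768232.

The regular C-fraction coefficients are [247/136, -1907/494, 6018921/3768232].


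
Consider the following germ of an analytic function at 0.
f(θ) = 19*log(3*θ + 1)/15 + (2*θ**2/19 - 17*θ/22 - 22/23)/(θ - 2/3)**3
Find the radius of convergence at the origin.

Denominator factor (θ - 2/3)^3: pole of order 3 at 2/3, modulus 2/3.
Branch term (19/15)*log(1 - θ/(-1/3)): its argument vanishes at θ = -1/3, a logarithmic branch point, modulus 1/3.
The radius of convergence is the smallest modulus among the singular points: 1/3.

The radius of convergence is 1/3.


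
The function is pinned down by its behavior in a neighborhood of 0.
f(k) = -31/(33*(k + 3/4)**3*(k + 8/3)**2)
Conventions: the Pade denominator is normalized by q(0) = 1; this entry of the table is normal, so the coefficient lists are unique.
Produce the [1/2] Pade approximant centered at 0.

The Pade approximant has numerator coefficients [-31/99, 371380/1449657]; denominator coefficients [1, 230297/58572, 4299467/937152].

Taylor coefficients needed (expand at 0): a_0 = -31/99, a_1 = 589/396, a_2 = -83855/19008, a_3 = 3599999/342144.
Write the denominator as Q(k) = 1 + q1*k + q2*k^2. Requiring Q*f - P = O(k^4) with deg P <= 1 kills the coefficients of k^2..k^3 in Q*f:
  k^2: a_2 + q1*a_1 + q2*a_0 = 0, i.e. -83855/19008 + (589/396)*q1 + (-31/99)*q2 = 0.
  k^3: a_3 + q1*a_2 + q2*a_1 = 0, i.e. 3599999/342144 + (-83855/19008)*q1 + (589/396)*q2 = 0.
Solving this linear system: q1 = 230297/58572, q2 = 4299467/937152.
The numerator is Q*f truncated at degree 1: P0 = a_0 = -31/99; P1 = a_1 + q1*a_0 = 371380/1449657.


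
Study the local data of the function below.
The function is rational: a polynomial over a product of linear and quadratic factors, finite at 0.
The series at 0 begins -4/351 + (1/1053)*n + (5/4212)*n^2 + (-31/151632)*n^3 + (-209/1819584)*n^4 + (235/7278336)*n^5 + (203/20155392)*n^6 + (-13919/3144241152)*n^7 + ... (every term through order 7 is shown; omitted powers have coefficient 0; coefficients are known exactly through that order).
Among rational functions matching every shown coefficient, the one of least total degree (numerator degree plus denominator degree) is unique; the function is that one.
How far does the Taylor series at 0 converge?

The radius of convergence is 3.

No rational of total degree below 2 reproduces all 8 coefficients; solving the [0/2] Pade equations on them gives f(n) = -4/(39*(n**2 + 3*n/4 + 9)), whose expansion matches every shown term.
Denominator factor (n**2 + 3*n/4 + 9): discriminant -567/16, complex-conjugate roots (-3/8) + ((9/8)*sqrt(7))*i and (-3/8) - ((9/8)*sqrt(7))*i; poles of order 1, moduli 3 and 3.
The radius of convergence is the smallest modulus among the singular points: 3.


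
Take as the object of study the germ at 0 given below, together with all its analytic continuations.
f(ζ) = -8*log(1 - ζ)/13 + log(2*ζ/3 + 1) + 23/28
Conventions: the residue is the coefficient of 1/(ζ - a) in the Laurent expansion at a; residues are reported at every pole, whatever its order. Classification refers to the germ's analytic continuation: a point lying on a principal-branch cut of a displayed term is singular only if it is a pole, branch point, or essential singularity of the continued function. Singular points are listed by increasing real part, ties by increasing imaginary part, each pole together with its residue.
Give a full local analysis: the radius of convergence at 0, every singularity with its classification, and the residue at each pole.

Branch term (-8/13)*log(1 - ζ/(1)): its argument vanishes at ζ = 1, a logarithmic branch point, modulus 1.
Branch term (1)*log(1 - ζ/(-3/2)): its argument vanishes at ζ = -3/2, a logarithmic branch point, modulus 3/2.
The radius of convergence is the smallest modulus among the singular points: 1.
List the singular points by increasing real part (a conjugate pair: the negative imaginary part first).

Radius of convergence at 0: 1.
At -3/2: a logarithmic branch point.
At 1: a logarithmic branch point.


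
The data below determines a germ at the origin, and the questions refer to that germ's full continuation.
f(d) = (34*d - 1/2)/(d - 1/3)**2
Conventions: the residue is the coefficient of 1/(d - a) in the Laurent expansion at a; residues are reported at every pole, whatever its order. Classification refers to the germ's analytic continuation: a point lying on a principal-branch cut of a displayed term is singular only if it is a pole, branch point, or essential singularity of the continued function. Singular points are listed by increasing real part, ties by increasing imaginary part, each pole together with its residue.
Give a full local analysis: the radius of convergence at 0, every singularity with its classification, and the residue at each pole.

Denominator factor (d - 1/3)^2: pole of order 2 at 1/3, modulus 1/3.
The radius of convergence is the smallest modulus among the singular points: 1/3.
At the order-2 pole 1/3 set g(d) = (d - (1/3))^2*f(d) = 34*d - 1/2.
Order-2 pole: residue = g'(a); g'(1/3) = 34, so the residue is 34.

Radius of convergence at 0: 1/3.
At 1/3: a pole of order 2; residue 34.


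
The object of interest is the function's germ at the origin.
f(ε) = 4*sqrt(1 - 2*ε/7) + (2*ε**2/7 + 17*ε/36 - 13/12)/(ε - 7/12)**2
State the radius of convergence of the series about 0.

Denominator factor (ε - 7/12)^2: pole of order 2 at 7/12, modulus 7/12.
Branch term (4)*sqrt(1 - ε/(7/2)): its argument vanishes at ε = 7/2, a square-root branch point, modulus 7/2.
The radius of convergence is the smallest modulus among the singular points: 7/12.

The radius of convergence is 7/12.
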